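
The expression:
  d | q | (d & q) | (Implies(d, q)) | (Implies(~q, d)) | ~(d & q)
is always true.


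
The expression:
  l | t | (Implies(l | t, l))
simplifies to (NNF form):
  True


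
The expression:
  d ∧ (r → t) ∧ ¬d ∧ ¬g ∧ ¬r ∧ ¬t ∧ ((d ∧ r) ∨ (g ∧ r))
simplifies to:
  False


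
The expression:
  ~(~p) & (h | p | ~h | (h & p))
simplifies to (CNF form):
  p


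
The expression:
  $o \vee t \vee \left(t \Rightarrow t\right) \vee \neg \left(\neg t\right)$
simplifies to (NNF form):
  $\text{True}$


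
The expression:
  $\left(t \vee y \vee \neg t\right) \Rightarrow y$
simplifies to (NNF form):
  $y$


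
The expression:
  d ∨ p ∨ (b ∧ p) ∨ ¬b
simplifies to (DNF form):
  d ∨ p ∨ ¬b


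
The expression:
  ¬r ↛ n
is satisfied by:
  {n: True, r: False}
  {r: False, n: False}
  {r: True, n: True}


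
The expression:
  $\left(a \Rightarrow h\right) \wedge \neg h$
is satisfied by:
  {h: False, a: False}


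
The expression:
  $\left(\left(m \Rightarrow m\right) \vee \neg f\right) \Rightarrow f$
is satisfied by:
  {f: True}


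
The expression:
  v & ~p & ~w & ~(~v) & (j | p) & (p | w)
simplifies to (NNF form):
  False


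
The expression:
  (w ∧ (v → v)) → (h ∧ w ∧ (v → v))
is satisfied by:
  {h: True, w: False}
  {w: False, h: False}
  {w: True, h: True}


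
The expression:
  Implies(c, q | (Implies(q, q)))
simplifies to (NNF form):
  True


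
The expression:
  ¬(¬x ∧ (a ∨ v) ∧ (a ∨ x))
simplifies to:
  x ∨ ¬a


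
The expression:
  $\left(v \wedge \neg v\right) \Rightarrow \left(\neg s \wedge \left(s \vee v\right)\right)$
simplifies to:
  $\text{True}$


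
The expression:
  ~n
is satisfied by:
  {n: False}


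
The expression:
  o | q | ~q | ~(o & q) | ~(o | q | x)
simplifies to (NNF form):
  True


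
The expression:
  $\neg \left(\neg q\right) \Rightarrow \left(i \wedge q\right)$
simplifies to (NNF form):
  $i \vee \neg q$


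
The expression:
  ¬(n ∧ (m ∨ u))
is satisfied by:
  {m: False, n: False, u: False}
  {u: True, m: False, n: False}
  {m: True, u: False, n: False}
  {u: True, m: True, n: False}
  {n: True, u: False, m: False}


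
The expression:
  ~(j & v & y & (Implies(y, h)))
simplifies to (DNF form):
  ~h | ~j | ~v | ~y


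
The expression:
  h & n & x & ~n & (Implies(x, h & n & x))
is never true.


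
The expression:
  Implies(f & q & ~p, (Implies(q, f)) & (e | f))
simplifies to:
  True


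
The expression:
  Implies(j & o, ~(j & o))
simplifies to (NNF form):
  ~j | ~o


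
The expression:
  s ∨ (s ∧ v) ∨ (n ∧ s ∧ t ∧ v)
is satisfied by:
  {s: True}


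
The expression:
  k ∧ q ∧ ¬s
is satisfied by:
  {q: True, k: True, s: False}


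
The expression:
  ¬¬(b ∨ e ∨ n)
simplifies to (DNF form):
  b ∨ e ∨ n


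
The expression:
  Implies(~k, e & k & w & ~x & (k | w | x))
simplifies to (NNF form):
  k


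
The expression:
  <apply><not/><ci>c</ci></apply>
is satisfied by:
  {c: False}


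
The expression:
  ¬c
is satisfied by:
  {c: False}


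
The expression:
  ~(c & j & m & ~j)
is always true.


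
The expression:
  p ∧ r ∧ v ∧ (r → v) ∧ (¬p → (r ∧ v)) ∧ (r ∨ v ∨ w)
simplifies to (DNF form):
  p ∧ r ∧ v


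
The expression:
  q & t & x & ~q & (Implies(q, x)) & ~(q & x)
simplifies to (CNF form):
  False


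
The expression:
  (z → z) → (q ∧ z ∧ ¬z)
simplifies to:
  False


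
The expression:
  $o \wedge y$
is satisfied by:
  {o: True, y: True}


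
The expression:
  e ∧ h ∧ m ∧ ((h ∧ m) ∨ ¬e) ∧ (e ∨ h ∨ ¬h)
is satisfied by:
  {h: True, m: True, e: True}


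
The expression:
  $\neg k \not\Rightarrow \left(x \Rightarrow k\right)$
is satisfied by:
  {x: True, k: False}


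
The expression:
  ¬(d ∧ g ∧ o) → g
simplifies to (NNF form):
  g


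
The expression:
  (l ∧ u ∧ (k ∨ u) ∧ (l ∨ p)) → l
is always true.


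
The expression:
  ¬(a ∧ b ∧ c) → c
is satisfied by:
  {c: True}


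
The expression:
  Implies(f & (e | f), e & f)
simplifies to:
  e | ~f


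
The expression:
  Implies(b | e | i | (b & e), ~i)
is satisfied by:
  {i: False}


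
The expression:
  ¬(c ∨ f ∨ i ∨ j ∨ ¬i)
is never true.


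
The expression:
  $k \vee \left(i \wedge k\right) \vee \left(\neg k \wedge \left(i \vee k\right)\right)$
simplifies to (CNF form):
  $i \vee k$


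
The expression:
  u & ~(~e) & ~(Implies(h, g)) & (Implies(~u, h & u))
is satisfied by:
  {h: True, e: True, u: True, g: False}


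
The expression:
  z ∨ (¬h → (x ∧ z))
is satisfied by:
  {z: True, h: True}
  {z: True, h: False}
  {h: True, z: False}


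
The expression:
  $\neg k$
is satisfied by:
  {k: False}


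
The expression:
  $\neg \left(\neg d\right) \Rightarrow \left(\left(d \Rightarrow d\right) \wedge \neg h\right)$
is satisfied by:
  {h: False, d: False}
  {d: True, h: False}
  {h: True, d: False}


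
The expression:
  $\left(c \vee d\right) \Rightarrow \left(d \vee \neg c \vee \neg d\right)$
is always true.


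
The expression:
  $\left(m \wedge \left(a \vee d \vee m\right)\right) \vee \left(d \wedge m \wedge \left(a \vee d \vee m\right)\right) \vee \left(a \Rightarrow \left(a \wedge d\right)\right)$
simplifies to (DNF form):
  $d \vee m \vee \neg a$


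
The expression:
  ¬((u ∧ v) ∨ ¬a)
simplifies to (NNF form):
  a ∧ (¬u ∨ ¬v)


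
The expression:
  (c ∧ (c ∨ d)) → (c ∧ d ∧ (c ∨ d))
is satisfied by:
  {d: True, c: False}
  {c: False, d: False}
  {c: True, d: True}


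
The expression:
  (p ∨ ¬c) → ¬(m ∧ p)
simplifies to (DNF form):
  ¬m ∨ ¬p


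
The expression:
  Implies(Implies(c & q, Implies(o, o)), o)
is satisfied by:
  {o: True}


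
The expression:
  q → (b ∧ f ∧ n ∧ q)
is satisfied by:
  {f: True, b: True, n: True, q: False}
  {f: True, b: True, n: False, q: False}
  {f: True, n: True, b: False, q: False}
  {f: True, n: False, b: False, q: False}
  {b: True, n: True, f: False, q: False}
  {b: True, n: False, f: False, q: False}
  {n: True, f: False, b: False, q: False}
  {n: False, f: False, b: False, q: False}
  {q: True, f: True, b: True, n: True}


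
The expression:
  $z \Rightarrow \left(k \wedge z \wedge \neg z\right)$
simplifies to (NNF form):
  $\neg z$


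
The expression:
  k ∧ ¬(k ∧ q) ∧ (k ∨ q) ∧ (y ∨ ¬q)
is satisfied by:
  {k: True, q: False}


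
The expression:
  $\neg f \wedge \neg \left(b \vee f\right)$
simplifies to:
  $\neg b \wedge \neg f$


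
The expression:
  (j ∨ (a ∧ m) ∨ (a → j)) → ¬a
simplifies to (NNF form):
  (¬j ∧ ¬m) ∨ ¬a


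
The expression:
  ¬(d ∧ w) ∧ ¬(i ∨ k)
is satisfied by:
  {i: False, w: False, k: False, d: False}
  {d: True, i: False, w: False, k: False}
  {w: True, d: False, i: False, k: False}


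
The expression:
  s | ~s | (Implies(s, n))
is always true.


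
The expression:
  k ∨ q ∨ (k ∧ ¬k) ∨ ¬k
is always true.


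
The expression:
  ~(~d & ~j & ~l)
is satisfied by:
  {d: True, l: True, j: True}
  {d: True, l: True, j: False}
  {d: True, j: True, l: False}
  {d: True, j: False, l: False}
  {l: True, j: True, d: False}
  {l: True, j: False, d: False}
  {j: True, l: False, d: False}


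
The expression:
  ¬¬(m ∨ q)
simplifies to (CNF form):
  m ∨ q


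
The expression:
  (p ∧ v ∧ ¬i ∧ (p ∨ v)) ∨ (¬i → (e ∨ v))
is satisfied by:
  {i: True, v: True, e: True}
  {i: True, v: True, e: False}
  {i: True, e: True, v: False}
  {i: True, e: False, v: False}
  {v: True, e: True, i: False}
  {v: True, e: False, i: False}
  {e: True, v: False, i: False}


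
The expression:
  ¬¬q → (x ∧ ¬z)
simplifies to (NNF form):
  (x ∧ ¬z) ∨ ¬q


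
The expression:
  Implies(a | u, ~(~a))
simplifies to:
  a | ~u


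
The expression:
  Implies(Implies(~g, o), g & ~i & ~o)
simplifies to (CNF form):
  ~o & (~g | ~i)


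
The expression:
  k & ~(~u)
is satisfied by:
  {u: True, k: True}


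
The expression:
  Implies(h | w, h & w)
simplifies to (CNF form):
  (h | ~h) & (h | ~w) & (w | ~h) & (w | ~w)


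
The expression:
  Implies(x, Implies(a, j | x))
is always true.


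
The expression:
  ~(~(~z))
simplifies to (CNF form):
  ~z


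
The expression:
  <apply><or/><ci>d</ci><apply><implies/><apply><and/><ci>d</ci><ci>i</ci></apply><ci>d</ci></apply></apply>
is always true.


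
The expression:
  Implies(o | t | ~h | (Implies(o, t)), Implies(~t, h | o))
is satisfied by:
  {t: True, h: True, o: True}
  {t: True, h: True, o: False}
  {t: True, o: True, h: False}
  {t: True, o: False, h: False}
  {h: True, o: True, t: False}
  {h: True, o: False, t: False}
  {o: True, h: False, t: False}


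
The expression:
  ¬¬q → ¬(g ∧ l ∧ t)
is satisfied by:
  {l: False, q: False, t: False, g: False}
  {g: True, l: False, q: False, t: False}
  {t: True, l: False, q: False, g: False}
  {g: True, t: True, l: False, q: False}
  {q: True, g: False, l: False, t: False}
  {g: True, q: True, l: False, t: False}
  {t: True, q: True, g: False, l: False}
  {g: True, t: True, q: True, l: False}
  {l: True, t: False, q: False, g: False}
  {g: True, l: True, t: False, q: False}
  {t: True, l: True, g: False, q: False}
  {g: True, t: True, l: True, q: False}
  {q: True, l: True, t: False, g: False}
  {g: True, q: True, l: True, t: False}
  {t: True, q: True, l: True, g: False}


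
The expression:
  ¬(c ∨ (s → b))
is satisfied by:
  {s: True, b: False, c: False}


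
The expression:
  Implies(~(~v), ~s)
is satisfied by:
  {s: False, v: False}
  {v: True, s: False}
  {s: True, v: False}


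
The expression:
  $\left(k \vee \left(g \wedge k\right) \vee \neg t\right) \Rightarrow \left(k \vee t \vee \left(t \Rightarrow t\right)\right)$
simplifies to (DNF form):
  $\text{True}$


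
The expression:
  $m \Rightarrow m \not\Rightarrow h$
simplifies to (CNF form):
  $\neg h \vee \neg m$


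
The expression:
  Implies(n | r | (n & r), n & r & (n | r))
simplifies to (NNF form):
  (n & r) | (~n & ~r)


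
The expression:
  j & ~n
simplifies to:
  j & ~n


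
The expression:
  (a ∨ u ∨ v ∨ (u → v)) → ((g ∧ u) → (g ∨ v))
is always true.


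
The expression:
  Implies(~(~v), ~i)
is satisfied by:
  {v: False, i: False}
  {i: True, v: False}
  {v: True, i: False}


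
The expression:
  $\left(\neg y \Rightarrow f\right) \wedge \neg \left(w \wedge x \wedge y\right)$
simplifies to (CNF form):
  $\left(f \vee y\right) \wedge \left(y \vee \neg y\right) \wedge \left(f \vee y \vee \neg w\right) \wedge \left(f \vee y \vee \neg x\right) \wedge \left(f \vee \neg w \vee \neg x\right) \wedge \left(y \vee \neg w \vee \neg y\right) \wedge \left(y \vee \neg x \vee \neg y\right) \wedge \left(\neg w \vee \neg x \vee \neg y\right)$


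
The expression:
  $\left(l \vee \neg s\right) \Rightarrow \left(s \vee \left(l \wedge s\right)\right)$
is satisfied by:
  {s: True}


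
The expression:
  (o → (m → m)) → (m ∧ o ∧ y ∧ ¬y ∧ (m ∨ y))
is never true.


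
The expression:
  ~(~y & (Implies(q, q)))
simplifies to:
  y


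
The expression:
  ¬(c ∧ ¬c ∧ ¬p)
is always true.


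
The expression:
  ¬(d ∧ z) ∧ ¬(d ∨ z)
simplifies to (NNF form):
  ¬d ∧ ¬z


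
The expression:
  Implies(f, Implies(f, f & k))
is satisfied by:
  {k: True, f: False}
  {f: False, k: False}
  {f: True, k: True}


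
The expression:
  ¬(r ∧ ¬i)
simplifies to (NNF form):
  i ∨ ¬r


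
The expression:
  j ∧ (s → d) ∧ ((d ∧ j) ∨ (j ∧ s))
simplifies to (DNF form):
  d ∧ j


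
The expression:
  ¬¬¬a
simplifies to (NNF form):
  ¬a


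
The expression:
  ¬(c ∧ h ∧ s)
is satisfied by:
  {s: False, c: False, h: False}
  {h: True, s: False, c: False}
  {c: True, s: False, h: False}
  {h: True, c: True, s: False}
  {s: True, h: False, c: False}
  {h: True, s: True, c: False}
  {c: True, s: True, h: False}


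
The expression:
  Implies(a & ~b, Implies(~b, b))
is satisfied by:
  {b: True, a: False}
  {a: False, b: False}
  {a: True, b: True}


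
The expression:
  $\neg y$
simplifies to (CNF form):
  $\neg y$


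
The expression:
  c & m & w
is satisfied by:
  {c: True, m: True, w: True}


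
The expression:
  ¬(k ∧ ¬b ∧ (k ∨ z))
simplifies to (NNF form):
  b ∨ ¬k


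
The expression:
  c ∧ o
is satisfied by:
  {c: True, o: True}


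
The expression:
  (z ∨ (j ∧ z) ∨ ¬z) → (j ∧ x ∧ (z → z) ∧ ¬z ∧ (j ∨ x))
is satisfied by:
  {j: True, x: True, z: False}


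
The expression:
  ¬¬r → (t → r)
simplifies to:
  True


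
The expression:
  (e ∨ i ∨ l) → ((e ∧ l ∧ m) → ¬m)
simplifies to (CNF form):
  ¬e ∨ ¬l ∨ ¬m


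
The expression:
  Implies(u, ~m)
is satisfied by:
  {u: False, m: False}
  {m: True, u: False}
  {u: True, m: False}


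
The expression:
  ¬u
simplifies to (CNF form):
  ¬u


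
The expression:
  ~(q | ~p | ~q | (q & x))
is never true.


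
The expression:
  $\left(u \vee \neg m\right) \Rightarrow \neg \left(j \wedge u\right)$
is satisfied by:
  {u: False, j: False}
  {j: True, u: False}
  {u: True, j: False}


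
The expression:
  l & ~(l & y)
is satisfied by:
  {l: True, y: False}


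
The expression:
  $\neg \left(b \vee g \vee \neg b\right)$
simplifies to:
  $\text{False}$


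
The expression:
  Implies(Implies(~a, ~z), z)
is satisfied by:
  {z: True}


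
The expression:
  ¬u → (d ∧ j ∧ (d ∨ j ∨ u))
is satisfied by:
  {u: True, j: True, d: True}
  {u: True, j: True, d: False}
  {u: True, d: True, j: False}
  {u: True, d: False, j: False}
  {j: True, d: True, u: False}


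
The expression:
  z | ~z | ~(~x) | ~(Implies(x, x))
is always true.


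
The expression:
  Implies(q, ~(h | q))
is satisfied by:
  {q: False}


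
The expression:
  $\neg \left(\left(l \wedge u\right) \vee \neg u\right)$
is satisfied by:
  {u: True, l: False}


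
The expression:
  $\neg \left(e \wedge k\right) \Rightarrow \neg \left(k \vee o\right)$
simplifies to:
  $\left(e \wedge k\right) \vee \left(\neg k \wedge \neg o\right)$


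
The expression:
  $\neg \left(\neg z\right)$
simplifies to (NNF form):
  $z$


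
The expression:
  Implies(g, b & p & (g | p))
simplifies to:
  ~g | (b & p)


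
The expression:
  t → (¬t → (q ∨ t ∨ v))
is always true.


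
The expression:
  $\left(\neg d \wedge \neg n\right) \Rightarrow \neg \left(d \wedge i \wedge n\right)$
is always true.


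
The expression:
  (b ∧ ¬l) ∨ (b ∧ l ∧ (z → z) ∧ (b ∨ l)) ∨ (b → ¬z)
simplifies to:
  True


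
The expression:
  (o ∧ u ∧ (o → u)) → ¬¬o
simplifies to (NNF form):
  True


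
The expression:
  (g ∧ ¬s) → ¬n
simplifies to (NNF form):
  s ∨ ¬g ∨ ¬n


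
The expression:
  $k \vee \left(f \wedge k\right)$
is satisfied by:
  {k: True}


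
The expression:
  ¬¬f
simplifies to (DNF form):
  f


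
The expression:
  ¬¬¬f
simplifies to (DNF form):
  ¬f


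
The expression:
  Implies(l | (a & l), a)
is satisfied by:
  {a: True, l: False}
  {l: False, a: False}
  {l: True, a: True}


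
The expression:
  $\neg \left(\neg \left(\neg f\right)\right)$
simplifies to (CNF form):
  $\neg f$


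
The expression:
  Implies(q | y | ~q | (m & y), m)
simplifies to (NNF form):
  m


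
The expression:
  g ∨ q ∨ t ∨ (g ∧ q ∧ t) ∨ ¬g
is always true.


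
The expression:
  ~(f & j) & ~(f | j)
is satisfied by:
  {f: False, j: False}


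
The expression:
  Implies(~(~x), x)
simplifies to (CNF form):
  True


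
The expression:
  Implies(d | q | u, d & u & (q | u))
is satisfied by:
  {d: True, u: True, q: False}
  {d: True, u: True, q: True}
  {q: False, d: False, u: False}


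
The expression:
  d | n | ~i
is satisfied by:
  {n: True, d: True, i: False}
  {n: True, d: False, i: False}
  {d: True, n: False, i: False}
  {n: False, d: False, i: False}
  {n: True, i: True, d: True}
  {n: True, i: True, d: False}
  {i: True, d: True, n: False}


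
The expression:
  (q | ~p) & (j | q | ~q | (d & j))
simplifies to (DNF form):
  q | ~p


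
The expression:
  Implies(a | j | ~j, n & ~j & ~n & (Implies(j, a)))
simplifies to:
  False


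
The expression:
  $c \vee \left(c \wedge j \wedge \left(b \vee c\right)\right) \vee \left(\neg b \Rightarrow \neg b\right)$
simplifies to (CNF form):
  $\text{True}$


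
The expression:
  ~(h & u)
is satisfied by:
  {h: False, u: False}
  {u: True, h: False}
  {h: True, u: False}


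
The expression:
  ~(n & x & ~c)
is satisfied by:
  {c: True, x: False, n: False}
  {x: False, n: False, c: False}
  {n: True, c: True, x: False}
  {n: True, x: False, c: False}
  {c: True, x: True, n: False}
  {x: True, c: False, n: False}
  {n: True, x: True, c: True}


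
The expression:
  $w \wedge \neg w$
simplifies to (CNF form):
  $\text{False}$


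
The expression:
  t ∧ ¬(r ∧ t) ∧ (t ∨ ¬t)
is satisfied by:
  {t: True, r: False}


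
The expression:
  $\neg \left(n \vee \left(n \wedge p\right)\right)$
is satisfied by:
  {n: False}


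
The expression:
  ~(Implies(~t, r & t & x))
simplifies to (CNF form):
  ~t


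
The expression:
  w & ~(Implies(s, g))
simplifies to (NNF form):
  s & w & ~g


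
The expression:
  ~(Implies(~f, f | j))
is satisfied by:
  {f: False, j: False}


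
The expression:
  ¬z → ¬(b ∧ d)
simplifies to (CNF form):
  z ∨ ¬b ∨ ¬d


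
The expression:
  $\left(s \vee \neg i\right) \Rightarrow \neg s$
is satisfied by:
  {s: False}


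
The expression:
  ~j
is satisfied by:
  {j: False}


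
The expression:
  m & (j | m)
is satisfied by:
  {m: True}


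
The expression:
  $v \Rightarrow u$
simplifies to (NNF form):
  $u \vee \neg v$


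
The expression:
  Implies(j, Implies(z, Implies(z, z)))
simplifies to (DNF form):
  True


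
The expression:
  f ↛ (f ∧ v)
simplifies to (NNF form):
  f ∧ ¬v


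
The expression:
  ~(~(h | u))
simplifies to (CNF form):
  h | u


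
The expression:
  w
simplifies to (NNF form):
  w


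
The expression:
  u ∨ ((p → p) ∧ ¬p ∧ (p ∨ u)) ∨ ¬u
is always true.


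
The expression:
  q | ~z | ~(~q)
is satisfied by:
  {q: True, z: False}
  {z: False, q: False}
  {z: True, q: True}


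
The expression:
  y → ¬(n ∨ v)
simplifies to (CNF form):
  (¬n ∨ ¬y) ∧ (¬v ∨ ¬y)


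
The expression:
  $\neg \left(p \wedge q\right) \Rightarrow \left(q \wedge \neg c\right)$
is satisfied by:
  {p: True, q: True, c: False}
  {q: True, c: False, p: False}
  {p: True, c: True, q: True}


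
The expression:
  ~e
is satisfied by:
  {e: False}


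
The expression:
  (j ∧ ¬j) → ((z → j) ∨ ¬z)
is always true.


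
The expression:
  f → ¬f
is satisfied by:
  {f: False}


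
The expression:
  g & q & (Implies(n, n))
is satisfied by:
  {g: True, q: True}


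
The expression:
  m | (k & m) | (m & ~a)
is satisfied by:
  {m: True}


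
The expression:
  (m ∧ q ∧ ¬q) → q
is always true.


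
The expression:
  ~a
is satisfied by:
  {a: False}


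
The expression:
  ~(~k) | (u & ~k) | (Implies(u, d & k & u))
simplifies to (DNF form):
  True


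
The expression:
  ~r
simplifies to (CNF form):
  ~r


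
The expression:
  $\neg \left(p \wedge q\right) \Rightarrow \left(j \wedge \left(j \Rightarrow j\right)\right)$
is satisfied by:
  {q: True, j: True, p: True}
  {q: True, j: True, p: False}
  {j: True, p: True, q: False}
  {j: True, p: False, q: False}
  {q: True, p: True, j: False}


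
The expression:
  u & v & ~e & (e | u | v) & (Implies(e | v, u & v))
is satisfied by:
  {u: True, v: True, e: False}


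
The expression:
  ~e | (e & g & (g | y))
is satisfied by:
  {g: True, e: False}
  {e: False, g: False}
  {e: True, g: True}


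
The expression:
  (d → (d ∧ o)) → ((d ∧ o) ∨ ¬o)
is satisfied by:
  {d: True, o: False}
  {o: False, d: False}
  {o: True, d: True}


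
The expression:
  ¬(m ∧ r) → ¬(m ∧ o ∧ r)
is always true.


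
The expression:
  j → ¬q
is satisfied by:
  {q: False, j: False}
  {j: True, q: False}
  {q: True, j: False}


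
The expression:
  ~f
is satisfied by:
  {f: False}


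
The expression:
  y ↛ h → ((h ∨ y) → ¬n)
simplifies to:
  h ∨ ¬n ∨ ¬y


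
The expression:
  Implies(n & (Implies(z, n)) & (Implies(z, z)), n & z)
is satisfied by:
  {z: True, n: False}
  {n: False, z: False}
  {n: True, z: True}


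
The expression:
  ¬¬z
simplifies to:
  z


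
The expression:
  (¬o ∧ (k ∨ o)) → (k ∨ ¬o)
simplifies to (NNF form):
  True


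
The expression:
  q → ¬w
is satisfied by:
  {w: False, q: False}
  {q: True, w: False}
  {w: True, q: False}


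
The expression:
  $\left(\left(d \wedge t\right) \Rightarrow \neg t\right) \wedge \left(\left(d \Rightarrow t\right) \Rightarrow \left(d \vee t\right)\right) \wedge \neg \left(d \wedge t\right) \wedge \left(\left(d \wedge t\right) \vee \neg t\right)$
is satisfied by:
  {d: True, t: False}


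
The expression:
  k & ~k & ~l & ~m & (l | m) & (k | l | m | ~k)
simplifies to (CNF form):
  False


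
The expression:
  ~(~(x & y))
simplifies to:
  x & y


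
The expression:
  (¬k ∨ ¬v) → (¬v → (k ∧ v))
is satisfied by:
  {v: True}


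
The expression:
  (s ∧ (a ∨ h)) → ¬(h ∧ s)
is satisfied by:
  {s: False, h: False}
  {h: True, s: False}
  {s: True, h: False}


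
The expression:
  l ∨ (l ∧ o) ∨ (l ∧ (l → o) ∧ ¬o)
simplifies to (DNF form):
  l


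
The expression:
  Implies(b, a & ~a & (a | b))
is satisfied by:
  {b: False}


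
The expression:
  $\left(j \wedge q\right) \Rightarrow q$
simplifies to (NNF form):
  $\text{True}$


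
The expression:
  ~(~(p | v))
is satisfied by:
  {v: True, p: True}
  {v: True, p: False}
  {p: True, v: False}


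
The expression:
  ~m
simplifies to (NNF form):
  ~m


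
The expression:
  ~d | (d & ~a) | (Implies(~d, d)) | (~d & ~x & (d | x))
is always true.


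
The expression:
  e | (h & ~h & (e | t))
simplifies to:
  e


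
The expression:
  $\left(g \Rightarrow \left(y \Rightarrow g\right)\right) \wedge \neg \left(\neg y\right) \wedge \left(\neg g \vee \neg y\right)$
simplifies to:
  $y \wedge \neg g$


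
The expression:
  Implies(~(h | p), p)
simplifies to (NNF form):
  h | p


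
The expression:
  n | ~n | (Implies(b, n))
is always true.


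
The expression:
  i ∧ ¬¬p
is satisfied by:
  {i: True, p: True}


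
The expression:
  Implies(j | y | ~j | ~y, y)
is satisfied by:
  {y: True}


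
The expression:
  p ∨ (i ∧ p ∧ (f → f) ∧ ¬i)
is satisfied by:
  {p: True}


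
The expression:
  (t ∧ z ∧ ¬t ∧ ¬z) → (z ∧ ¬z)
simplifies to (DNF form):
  True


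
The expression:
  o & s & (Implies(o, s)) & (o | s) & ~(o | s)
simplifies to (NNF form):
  False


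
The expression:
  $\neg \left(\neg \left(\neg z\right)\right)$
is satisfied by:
  {z: False}


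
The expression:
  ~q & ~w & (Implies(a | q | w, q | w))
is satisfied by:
  {q: False, w: False, a: False}


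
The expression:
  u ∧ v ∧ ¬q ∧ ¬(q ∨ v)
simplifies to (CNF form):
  False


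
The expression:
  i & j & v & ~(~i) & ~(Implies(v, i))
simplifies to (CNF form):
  False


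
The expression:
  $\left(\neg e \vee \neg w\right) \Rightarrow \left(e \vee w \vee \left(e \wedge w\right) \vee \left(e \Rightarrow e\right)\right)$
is always true.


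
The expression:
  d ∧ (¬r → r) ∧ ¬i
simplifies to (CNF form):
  d ∧ r ∧ ¬i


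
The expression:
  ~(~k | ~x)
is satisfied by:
  {x: True, k: True}


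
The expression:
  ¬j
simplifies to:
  ¬j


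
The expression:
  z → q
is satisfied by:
  {q: True, z: False}
  {z: False, q: False}
  {z: True, q: True}


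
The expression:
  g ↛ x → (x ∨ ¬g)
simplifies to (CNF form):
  x ∨ ¬g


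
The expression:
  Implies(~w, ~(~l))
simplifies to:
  l | w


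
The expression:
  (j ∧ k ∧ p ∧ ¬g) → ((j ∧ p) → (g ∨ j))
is always true.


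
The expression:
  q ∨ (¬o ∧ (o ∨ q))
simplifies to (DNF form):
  q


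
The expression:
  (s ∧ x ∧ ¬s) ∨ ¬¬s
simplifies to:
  s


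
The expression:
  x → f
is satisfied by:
  {f: True, x: False}
  {x: False, f: False}
  {x: True, f: True}


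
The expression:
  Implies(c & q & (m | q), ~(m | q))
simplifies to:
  ~c | ~q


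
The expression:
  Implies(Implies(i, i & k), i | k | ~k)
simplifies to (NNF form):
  True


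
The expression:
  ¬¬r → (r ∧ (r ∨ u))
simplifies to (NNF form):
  True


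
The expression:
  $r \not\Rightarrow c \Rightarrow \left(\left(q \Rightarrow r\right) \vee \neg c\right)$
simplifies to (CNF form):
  $\text{True}$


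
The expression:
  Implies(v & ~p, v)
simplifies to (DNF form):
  True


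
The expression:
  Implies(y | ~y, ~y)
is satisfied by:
  {y: False}


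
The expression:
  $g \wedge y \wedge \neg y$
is never true.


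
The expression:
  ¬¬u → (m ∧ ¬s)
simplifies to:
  (m ∧ ¬s) ∨ ¬u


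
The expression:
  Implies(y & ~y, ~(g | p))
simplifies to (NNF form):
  True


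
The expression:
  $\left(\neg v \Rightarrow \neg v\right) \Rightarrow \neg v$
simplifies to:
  $\neg v$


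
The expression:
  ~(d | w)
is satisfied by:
  {d: False, w: False}


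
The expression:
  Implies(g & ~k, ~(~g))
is always true.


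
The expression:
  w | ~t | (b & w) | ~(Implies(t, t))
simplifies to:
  w | ~t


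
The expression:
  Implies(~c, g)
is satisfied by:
  {c: True, g: True}
  {c: True, g: False}
  {g: True, c: False}


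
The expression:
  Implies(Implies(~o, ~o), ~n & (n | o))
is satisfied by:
  {o: True, n: False}


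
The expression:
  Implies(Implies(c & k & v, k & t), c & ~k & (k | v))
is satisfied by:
  {c: True, v: True, k: False, t: False}
  {c: True, v: True, t: True, k: False}
  {c: True, v: True, k: True, t: False}


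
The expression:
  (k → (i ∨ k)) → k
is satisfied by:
  {k: True}


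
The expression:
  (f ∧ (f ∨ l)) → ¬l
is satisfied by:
  {l: False, f: False}
  {f: True, l: False}
  {l: True, f: False}


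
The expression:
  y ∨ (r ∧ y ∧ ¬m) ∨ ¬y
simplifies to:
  True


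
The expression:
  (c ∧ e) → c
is always true.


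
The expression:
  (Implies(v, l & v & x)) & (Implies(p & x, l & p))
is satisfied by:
  {l: True, p: False, v: False, x: False}
  {l: False, p: False, v: False, x: False}
  {x: True, l: True, p: False, v: False}
  {x: True, l: False, p: False, v: False}
  {p: True, l: True, x: False, v: False}
  {p: True, x: False, l: False, v: False}
  {x: True, p: True, l: True, v: False}
  {x: True, v: True, l: True, p: False}
  {x: True, v: True, p: True, l: True}


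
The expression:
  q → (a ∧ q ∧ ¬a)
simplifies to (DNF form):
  ¬q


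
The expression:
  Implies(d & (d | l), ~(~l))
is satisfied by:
  {l: True, d: False}
  {d: False, l: False}
  {d: True, l: True}


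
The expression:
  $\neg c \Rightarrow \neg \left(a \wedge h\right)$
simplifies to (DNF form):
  $c \vee \neg a \vee \neg h$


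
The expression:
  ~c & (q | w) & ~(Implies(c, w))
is never true.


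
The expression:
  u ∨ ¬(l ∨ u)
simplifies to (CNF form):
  u ∨ ¬l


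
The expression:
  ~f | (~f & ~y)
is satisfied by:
  {f: False}


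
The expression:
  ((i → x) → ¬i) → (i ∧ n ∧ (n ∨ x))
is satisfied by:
  {i: True, n: True, x: True}
  {i: True, n: True, x: False}
  {i: True, x: True, n: False}


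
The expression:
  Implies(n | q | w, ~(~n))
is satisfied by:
  {n: True, w: False, q: False}
  {n: True, q: True, w: False}
  {n: True, w: True, q: False}
  {n: True, q: True, w: True}
  {q: False, w: False, n: False}


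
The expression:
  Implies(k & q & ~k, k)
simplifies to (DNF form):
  True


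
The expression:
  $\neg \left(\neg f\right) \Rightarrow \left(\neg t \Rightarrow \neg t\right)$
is always true.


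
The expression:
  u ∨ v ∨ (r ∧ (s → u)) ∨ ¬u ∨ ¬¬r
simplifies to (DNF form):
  True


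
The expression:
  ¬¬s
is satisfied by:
  {s: True}


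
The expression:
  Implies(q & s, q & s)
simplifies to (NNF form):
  True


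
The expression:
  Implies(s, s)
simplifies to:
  True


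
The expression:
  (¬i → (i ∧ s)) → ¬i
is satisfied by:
  {i: False}


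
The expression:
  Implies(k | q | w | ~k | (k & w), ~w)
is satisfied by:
  {w: False}


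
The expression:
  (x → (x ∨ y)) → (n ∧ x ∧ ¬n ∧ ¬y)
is never true.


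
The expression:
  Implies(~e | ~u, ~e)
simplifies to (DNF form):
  u | ~e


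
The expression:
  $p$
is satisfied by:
  {p: True}


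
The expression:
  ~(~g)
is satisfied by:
  {g: True}


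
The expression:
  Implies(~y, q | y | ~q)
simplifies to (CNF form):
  True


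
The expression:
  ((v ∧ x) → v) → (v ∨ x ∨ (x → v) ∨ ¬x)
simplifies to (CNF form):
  True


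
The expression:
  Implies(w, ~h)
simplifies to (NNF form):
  ~h | ~w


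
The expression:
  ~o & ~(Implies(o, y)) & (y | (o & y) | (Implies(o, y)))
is never true.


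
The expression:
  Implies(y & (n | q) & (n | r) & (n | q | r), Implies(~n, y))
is always true.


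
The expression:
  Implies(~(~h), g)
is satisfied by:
  {g: True, h: False}
  {h: False, g: False}
  {h: True, g: True}


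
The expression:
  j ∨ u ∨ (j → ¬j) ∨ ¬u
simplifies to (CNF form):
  True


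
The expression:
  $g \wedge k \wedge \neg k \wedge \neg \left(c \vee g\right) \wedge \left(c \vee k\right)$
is never true.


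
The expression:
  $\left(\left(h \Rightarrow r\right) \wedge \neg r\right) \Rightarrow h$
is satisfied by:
  {r: True, h: True}
  {r: True, h: False}
  {h: True, r: False}


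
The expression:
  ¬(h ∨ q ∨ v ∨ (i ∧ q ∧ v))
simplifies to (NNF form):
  ¬h ∧ ¬q ∧ ¬v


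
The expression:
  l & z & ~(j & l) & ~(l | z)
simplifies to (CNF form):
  False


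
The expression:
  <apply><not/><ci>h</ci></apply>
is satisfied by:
  {h: False}


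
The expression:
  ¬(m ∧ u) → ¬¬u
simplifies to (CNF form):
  u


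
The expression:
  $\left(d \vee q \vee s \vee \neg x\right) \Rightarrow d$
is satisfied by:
  {d: True, x: True, q: False, s: False}
  {d: True, q: False, x: False, s: False}
  {d: True, s: True, x: True, q: False}
  {d: True, s: True, q: False, x: False}
  {d: True, x: True, q: True, s: False}
  {d: True, q: True, x: False, s: False}
  {d: True, s: True, q: True, x: True}
  {d: True, s: True, q: True, x: False}
  {x: True, s: False, q: False, d: False}


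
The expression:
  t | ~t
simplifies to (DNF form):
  True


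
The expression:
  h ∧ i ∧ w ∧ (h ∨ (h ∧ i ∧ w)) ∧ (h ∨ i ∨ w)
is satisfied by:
  {h: True, i: True, w: True}


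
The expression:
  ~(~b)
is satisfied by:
  {b: True}


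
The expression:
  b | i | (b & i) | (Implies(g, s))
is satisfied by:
  {i: True, b: True, s: True, g: False}
  {i: True, b: True, g: False, s: False}
  {i: True, s: True, g: False, b: False}
  {i: True, g: False, s: False, b: False}
  {b: True, s: True, g: False, i: False}
  {b: True, g: False, s: False, i: False}
  {s: True, b: False, g: False, i: False}
  {b: False, g: False, s: False, i: False}
  {b: True, i: True, g: True, s: True}
  {b: True, i: True, g: True, s: False}
  {i: True, g: True, s: True, b: False}
  {i: True, g: True, b: False, s: False}
  {s: True, g: True, b: True, i: False}
  {g: True, b: True, i: False, s: False}
  {g: True, s: True, i: False, b: False}


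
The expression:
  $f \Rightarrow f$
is always true.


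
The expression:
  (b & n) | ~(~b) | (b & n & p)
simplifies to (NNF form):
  b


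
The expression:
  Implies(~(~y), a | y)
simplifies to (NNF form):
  True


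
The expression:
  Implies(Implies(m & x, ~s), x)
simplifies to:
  x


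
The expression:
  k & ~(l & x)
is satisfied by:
  {k: True, l: False, x: False}
  {x: True, k: True, l: False}
  {l: True, k: True, x: False}


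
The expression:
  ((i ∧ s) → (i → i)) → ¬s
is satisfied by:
  {s: False}


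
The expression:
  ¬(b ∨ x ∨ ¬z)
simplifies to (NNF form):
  z ∧ ¬b ∧ ¬x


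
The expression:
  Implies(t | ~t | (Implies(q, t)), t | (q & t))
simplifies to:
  t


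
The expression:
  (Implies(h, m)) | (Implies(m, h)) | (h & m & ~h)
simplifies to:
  True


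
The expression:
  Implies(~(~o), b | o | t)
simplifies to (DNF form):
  True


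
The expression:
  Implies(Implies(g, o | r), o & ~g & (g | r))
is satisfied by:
  {r: True, o: True, g: False}
  {g: True, o: False, r: False}


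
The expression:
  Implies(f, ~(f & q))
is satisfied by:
  {q: False, f: False}
  {f: True, q: False}
  {q: True, f: False}


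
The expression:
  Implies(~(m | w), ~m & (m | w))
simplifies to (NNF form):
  m | w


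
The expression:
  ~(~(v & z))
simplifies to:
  v & z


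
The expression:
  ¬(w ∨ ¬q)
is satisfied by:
  {q: True, w: False}


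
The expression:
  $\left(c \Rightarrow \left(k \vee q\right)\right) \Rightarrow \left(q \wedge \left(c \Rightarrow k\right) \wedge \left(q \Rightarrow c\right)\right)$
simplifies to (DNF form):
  $\left(c \wedge k \wedge q\right) \vee \left(c \wedge k \wedge \neg k\right) \vee \left(c \wedge q \wedge \neg q\right) \vee \left(c \wedge \neg k \wedge \neg q\right)$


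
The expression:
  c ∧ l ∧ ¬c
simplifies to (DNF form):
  False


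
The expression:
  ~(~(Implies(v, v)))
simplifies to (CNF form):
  True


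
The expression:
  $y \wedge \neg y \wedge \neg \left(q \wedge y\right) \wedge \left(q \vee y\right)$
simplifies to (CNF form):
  $\text{False}$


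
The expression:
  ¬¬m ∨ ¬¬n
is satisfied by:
  {n: True, m: True}
  {n: True, m: False}
  {m: True, n: False}


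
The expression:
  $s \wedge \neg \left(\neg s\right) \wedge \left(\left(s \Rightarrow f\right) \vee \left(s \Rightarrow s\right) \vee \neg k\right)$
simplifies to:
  $s$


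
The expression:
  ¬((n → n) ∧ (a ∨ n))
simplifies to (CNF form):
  ¬a ∧ ¬n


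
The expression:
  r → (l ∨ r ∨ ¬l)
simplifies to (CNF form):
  True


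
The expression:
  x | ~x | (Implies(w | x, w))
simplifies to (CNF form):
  True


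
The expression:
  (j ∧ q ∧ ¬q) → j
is always true.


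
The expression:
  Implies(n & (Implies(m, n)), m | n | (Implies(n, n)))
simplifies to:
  True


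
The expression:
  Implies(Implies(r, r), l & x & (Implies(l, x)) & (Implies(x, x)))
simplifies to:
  l & x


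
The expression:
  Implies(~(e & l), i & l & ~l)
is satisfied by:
  {e: True, l: True}


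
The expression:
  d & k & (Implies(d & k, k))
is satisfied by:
  {d: True, k: True}


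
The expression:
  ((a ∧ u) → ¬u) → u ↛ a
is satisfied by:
  {u: True}


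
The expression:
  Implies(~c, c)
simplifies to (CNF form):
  c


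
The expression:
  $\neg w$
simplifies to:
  $\neg w$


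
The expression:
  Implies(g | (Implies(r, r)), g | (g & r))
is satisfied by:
  {g: True}


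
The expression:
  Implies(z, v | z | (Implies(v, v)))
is always true.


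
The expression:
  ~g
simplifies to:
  ~g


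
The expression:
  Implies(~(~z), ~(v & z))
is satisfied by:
  {v: False, z: False}
  {z: True, v: False}
  {v: True, z: False}


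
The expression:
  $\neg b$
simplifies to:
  $\neg b$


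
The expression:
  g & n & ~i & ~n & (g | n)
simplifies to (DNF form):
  False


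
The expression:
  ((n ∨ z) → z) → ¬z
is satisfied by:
  {z: False}


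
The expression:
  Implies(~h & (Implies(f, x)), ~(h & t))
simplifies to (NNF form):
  True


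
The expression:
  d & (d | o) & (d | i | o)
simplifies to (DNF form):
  d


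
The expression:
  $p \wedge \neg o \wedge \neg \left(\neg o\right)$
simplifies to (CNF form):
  $\text{False}$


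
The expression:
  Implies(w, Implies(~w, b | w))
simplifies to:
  True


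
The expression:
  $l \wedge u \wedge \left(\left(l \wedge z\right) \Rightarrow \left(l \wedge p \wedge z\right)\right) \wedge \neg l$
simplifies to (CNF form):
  $\text{False}$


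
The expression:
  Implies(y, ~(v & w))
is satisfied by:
  {w: False, v: False, y: False}
  {y: True, w: False, v: False}
  {v: True, w: False, y: False}
  {y: True, v: True, w: False}
  {w: True, y: False, v: False}
  {y: True, w: True, v: False}
  {v: True, w: True, y: False}


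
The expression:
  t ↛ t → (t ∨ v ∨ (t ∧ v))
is always true.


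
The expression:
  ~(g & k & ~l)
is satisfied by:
  {l: True, g: False, k: False}
  {g: False, k: False, l: False}
  {l: True, k: True, g: False}
  {k: True, g: False, l: False}
  {l: True, g: True, k: False}
  {g: True, l: False, k: False}
  {l: True, k: True, g: True}


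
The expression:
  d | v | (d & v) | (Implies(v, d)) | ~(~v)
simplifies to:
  True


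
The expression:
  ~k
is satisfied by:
  {k: False}


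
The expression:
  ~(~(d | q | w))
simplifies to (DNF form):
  d | q | w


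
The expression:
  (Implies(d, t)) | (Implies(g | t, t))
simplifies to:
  t | ~d | ~g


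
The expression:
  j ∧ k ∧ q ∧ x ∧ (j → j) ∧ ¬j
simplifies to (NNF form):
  False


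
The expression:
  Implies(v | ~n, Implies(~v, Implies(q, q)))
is always true.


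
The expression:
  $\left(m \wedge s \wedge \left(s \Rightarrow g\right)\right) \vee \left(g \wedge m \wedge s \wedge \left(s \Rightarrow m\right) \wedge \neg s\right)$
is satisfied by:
  {m: True, s: True, g: True}


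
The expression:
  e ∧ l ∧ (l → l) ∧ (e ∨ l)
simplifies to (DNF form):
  e ∧ l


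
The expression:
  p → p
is always true.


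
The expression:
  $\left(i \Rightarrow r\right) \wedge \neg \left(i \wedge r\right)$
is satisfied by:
  {i: False}
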